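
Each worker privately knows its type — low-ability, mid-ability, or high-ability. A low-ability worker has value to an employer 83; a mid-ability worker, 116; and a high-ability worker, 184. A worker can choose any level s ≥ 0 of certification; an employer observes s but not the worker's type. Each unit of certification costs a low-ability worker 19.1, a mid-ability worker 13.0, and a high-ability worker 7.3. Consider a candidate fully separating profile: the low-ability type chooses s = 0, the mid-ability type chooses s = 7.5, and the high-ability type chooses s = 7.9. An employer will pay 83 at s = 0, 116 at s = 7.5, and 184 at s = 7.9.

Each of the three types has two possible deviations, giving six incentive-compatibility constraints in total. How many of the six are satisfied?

Mid-ability (own payoff 116 − 13.0×7.5 = 18.5): to s=0 gives 83 → profitable ✗; to s=7.9 gives 184 − 13.0×7.9 = 81.3 → profitable ✗.
High-ability (own payoff 184 − 7.3×7.9 = 126.33): to s=0 gives 83 → no gain ✓; to s=7.5 gives 116 − 7.3×7.5 = 61.25 → no gain ✓.
Low-ability (own payoff 83): to s=7.5 gives 116 − 19.1×7.5 = -27.25 → no gain ✓; to s=7.9 gives 184 − 19.1×7.9 = 33.11 → no gain ✓.
4 of the 6 constraints hold; not an equilibrium.

4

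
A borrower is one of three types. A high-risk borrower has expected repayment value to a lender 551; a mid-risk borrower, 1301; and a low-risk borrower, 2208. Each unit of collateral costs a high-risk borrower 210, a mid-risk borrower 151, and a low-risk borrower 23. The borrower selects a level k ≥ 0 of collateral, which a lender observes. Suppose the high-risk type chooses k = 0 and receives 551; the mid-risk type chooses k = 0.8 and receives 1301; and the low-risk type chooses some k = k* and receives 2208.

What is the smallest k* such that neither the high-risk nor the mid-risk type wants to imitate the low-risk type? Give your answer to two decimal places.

7.89

Mid-risk type (on-path payoff 1301 − 151×0.8 = 1180.2) won't mimic when 1180.2 ≥ 2208 − 151·k*, i.e. k* ≥ 6.81.
High-risk type (on-path payoff 551) won't mimic when 551 ≥ 2208 − 210·k*, i.e. k* ≥ 7.89.
Both must hold, so k* = max(7.89, 6.81) = 7.89. The high-risk type's constraint binds.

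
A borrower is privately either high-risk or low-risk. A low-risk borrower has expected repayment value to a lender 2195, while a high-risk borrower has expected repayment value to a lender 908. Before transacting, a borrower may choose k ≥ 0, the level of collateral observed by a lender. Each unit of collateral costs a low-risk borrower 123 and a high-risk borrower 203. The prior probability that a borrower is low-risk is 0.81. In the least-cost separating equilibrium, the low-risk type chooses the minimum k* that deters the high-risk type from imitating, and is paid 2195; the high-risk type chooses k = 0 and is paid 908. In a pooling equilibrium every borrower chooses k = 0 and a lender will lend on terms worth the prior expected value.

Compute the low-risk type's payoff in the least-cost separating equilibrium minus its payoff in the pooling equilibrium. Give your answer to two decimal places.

-535.28

Least-cost separating signal: k* solves 908 = 2195 − 203·k*, so k* = (2195 − 908)/203 ≈ 6.3399.
Low-risk type's separating payoff: 2195 − 123 × k* = 2195 − 123 × (2195 − 908)/203 = 2195 − 158301/203 ≈ 1415.1921.
Pooling payoff: 0.81 × 2195 + 0.19 × 908 = 1950.47.
Difference: 1415.1921 − 1950.47 = -535.2779, i.e. -535.28 to two decimal places.
The low-risk type would prefer the pooling outcome.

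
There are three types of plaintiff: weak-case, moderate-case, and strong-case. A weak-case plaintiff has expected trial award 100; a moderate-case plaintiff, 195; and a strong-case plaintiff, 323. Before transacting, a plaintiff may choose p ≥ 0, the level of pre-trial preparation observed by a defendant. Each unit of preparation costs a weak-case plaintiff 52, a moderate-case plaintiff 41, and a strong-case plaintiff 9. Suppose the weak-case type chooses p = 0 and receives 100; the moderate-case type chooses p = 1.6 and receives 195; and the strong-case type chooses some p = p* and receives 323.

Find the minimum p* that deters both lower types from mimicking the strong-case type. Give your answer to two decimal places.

4.72

Moderate-case type (on-path payoff 195 − 41×1.6 = 129.4) won't mimic when 129.4 ≥ 323 − 41·p*, i.e. p* ≥ 4.72.
Weak-case type (on-path payoff 100) won't mimic when 100 ≥ 323 − 52·p*, i.e. p* ≥ 4.29.
Both must hold, so p* = max(4.29, 4.72) = 4.72. The moderate-case type's constraint binds.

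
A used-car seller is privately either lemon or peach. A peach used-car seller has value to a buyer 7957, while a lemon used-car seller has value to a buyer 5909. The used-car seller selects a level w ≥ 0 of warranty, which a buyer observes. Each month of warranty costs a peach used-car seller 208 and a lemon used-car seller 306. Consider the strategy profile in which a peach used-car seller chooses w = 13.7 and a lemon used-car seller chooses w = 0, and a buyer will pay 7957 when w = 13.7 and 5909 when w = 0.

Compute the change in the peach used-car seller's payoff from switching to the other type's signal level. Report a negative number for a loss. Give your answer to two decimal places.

801.60

Playing w = 13.7 the peach used-car seller receives 7957 − 208 × 13.7 = 5107.4.
Deviating to w = 0 yields 5909 instead.
Gain from deviating: 5909 − 5107.4 = 801.60.
The gain is positive, so the peach type's incentive-compatibility constraint is violated — this profile is not a separating equilibrium.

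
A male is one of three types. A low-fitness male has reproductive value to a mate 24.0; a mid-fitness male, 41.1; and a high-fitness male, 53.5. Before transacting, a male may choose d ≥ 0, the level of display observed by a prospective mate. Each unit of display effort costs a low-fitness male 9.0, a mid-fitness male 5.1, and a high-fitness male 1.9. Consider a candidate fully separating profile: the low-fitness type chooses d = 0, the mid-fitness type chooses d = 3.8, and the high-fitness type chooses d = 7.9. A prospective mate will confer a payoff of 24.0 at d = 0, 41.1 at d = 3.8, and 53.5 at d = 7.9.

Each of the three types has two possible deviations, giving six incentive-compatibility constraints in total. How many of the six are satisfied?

High-fitness (own payoff 53.5 − 1.9×7.9 = 38.49): to d=0 gives 24.0 → no gain ✓; to d=3.8 gives 41.1 − 1.9×3.8 = 33.88 → no gain ✓.
Mid-fitness (own payoff 41.1 − 5.1×3.8 = 21.72): to d=0 gives 24.0 → profitable ✗; to d=7.9 gives 53.5 − 5.1×7.9 = 13.21 → no gain ✓.
Low-fitness (own payoff 24.0): to d=3.8 gives 41.1 − 9.0×3.8 = 6.9 → no gain ✓; to d=7.9 gives 53.5 − 9.0×7.9 = -17.6 → no gain ✓.
5 of the 6 constraints hold; not an equilibrium.

5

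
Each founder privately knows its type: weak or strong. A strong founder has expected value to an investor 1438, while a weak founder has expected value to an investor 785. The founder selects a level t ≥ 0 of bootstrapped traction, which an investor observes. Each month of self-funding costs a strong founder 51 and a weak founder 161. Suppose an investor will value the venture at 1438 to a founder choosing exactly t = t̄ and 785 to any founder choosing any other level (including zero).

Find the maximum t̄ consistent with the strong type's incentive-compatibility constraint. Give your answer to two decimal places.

12.80

Choosing t̄ yields the strong type 1438 − 51·t̄; choosing zero yields 785.
The strong type is indifferent at 1438 − 51·t̄ = 785, i.e. t̄ = (1438 − 785) / 51 ≈ 12.80.
For any t̄ above 12.80 the strong type would rather pool at zero, so separation collapses.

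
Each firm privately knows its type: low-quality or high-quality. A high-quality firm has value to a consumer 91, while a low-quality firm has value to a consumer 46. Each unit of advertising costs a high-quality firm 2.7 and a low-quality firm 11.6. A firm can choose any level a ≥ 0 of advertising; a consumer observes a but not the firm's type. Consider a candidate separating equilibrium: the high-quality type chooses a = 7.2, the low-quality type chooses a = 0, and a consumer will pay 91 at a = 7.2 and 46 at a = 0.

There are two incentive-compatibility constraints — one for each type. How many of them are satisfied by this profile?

2

Low-quality type: stay at 0 → 46; mimic → 91 − 11.6 × 7.2 = 7.48. IC holds (46 ≥ 7.48).
High-quality type: signal → 91 − 2.7 × 7.2 = 71.56; deviate to 0 → 46. IC holds (71.56 ≥ 46).
2 of 2 constraints hold, so this is a separating equilibrium.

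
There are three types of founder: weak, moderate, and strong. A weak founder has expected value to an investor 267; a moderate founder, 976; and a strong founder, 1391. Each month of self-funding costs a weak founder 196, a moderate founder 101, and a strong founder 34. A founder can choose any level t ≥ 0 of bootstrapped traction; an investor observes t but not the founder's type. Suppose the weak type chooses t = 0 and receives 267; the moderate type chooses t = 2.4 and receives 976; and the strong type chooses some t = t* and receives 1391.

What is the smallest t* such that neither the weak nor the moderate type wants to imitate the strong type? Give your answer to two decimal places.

Weak type (on-path payoff 267) won't mimic when 267 ≥ 1391 − 196·t*, i.e. t* ≥ 5.73.
Moderate type (on-path payoff 976 − 101×2.4 = 733.6) won't mimic when 733.6 ≥ 1391 − 101·t*, i.e. t* ≥ 6.51.
Both must hold, so t* = max(5.73, 6.51) = 6.51. The moderate type's constraint binds.

6.51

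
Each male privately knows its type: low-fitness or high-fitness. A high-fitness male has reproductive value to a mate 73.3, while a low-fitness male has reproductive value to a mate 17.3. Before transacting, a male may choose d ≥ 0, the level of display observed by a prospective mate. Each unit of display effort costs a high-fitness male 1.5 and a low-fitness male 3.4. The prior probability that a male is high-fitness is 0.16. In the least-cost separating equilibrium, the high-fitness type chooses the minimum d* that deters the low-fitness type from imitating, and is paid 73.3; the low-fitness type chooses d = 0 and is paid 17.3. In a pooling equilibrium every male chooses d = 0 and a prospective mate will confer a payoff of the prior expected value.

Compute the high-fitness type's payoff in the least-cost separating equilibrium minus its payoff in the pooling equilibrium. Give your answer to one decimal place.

22.3

Least-cost separating signal: d* solves 17.3 = 73.3 − 3.4·d*, so d* = (73.3 − 17.3)/3.4 ≈ 16.4706.
High-fitness type's separating payoff: 73.3 − 1.5 × d* = 73.3 − 1.5 × (73.3 − 17.3)/3.4 = 73.3 − 84/3.4 ≈ 48.594.
Pooling payoff: 0.16 × 73.3 + 0.84 × 17.3 = 26.26.
Difference: 48.594 − 26.26 = 22.334, i.e. 22.3 to one decimal place.
The high-fitness type prefers to separate.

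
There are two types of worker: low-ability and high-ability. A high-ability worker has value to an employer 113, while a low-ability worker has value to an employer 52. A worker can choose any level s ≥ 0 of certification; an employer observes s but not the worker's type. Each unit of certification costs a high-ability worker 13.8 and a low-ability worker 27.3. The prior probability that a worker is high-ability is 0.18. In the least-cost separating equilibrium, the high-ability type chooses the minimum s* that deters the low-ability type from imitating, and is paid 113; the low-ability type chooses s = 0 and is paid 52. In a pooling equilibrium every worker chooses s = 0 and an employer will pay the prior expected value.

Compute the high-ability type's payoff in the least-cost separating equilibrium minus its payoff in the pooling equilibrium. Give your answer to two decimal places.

19.18

Least-cost separating signal: s* solves 52 = 113 − 27.3·s*, so s* = (113 − 52)/27.3 ≈ 2.2344.
High-ability type's separating payoff: 113 − 13.8 × s* = 113 − 13.8 × (113 − 52)/27.3 = 113 − 841.8/27.3 ≈ 82.1648.
Pooling payoff: 0.18 × 113 + 0.82 × 52 = 62.98.
Difference: 82.1648 − 62.98 = 19.1848, i.e. 19.18 to two decimal places.
The high-ability type prefers to separate.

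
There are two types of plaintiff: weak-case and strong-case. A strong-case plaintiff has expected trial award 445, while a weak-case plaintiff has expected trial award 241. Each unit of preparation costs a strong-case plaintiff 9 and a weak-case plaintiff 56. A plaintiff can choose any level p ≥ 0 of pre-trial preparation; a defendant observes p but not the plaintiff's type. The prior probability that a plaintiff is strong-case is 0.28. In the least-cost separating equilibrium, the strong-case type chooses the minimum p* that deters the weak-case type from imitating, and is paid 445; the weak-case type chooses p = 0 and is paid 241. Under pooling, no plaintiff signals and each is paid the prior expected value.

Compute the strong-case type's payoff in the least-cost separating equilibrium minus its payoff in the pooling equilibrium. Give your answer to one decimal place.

Least-cost separating signal: p* solves 241 = 445 − 56·p*, so p* = (445 − 241)/56 ≈ 3.6429.
Strong-case type's separating payoff: 445 − 9 × p* = 445 − 9 × (445 − 241)/56 = 445 − 1836/56 ≈ 412.214.
Pooling payoff: 0.28 × 445 + 0.72 × 241 = 298.12.
Difference: 412.214 − 298.12 = 114.094, i.e. 114.1 to one decimal place.
The strong-case type prefers to separate.

114.1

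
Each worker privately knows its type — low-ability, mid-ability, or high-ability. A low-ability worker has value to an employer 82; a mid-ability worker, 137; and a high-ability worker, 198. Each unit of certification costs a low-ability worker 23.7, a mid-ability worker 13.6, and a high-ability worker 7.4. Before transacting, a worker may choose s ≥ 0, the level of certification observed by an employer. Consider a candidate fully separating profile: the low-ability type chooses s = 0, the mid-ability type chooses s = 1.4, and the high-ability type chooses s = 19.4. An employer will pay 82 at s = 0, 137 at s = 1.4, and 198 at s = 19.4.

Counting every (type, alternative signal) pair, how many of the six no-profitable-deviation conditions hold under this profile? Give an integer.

Mid-ability (own payoff 137 − 13.6×1.4 = 117.96): to s=0 gives 82 → no gain ✓; to s=19.4 gives 198 − 13.6×19.4 = -65.84 → no gain ✓.
High-ability (own payoff 198 − 7.4×19.4 = 54.44): to s=0 gives 82 → profitable ✗; to s=1.4 gives 137 − 7.4×1.4 = 126.64 → profitable ✗.
Low-ability (own payoff 82): to s=1.4 gives 137 − 23.7×1.4 = 103.82 → profitable ✗; to s=19.4 gives 198 − 23.7×19.4 = -261.78 → no gain ✓.
3 of the 6 constraints hold; not an equilibrium.

3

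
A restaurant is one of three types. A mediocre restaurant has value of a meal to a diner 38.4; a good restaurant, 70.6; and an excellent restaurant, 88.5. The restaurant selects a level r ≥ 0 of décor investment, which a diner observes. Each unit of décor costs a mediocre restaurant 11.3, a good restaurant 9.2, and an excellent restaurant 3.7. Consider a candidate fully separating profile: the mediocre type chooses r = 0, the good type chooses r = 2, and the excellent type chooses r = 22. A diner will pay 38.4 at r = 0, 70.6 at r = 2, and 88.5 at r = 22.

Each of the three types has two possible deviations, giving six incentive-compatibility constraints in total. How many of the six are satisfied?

Good (own payoff 70.6 − 9.2×2 = 52.2): to r=0 gives 38.4 → no gain ✓; to r=22 gives 88.5 − 9.2×22 = -113.9 → no gain ✓.
Excellent (own payoff 88.5 − 3.7×22 = 7.1): to r=0 gives 38.4 → profitable ✗; to r=2 gives 70.6 − 3.7×2 = 63.2 → profitable ✗.
Mediocre (own payoff 38.4): to r=2 gives 70.6 − 11.3×2 = 48 → profitable ✗; to r=22 gives 88.5 − 11.3×22 = -160.1 → no gain ✓.
3 of the 6 constraints hold; not an equilibrium.

3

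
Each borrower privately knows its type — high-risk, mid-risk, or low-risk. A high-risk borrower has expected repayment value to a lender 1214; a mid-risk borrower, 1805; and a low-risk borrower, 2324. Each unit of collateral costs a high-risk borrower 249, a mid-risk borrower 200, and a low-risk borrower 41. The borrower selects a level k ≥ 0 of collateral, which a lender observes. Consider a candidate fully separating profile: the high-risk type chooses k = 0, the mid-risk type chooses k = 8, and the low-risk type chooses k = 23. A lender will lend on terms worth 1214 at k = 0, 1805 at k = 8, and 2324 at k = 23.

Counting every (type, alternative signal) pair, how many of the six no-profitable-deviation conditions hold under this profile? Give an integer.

High-risk (own payoff 1214): to k=8 gives 1805 − 249×8 = -187 → no gain ✓; to k=23 gives 2324 − 249×23 = -3403 → no gain ✓.
Low-risk (own payoff 2324 − 41×23 = 1381): to k=0 gives 1214 → no gain ✓; to k=8 gives 1805 − 41×8 = 1477 → profitable ✗.
Mid-risk (own payoff 1805 − 200×8 = 205): to k=0 gives 1214 → profitable ✗; to k=23 gives 2324 − 200×23 = -2276 → no gain ✓.
4 of the 6 constraints hold; not an equilibrium.

4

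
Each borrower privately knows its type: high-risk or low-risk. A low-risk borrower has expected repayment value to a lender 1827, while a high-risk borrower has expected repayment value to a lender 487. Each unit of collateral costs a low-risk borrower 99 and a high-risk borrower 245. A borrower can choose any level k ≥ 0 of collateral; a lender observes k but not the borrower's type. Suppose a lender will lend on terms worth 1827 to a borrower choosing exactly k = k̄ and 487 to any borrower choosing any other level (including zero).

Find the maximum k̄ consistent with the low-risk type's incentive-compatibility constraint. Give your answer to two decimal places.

13.54

Choosing k̄ yields the low-risk type 1827 − 99·k̄; choosing zero yields 487.
The low-risk type is indifferent at 1827 − 99·k̄ = 487, i.e. k̄ = (1827 − 487) / 99 ≈ 13.54.
For any k̄ above 13.54 the low-risk type would rather pool at zero, so separation collapses.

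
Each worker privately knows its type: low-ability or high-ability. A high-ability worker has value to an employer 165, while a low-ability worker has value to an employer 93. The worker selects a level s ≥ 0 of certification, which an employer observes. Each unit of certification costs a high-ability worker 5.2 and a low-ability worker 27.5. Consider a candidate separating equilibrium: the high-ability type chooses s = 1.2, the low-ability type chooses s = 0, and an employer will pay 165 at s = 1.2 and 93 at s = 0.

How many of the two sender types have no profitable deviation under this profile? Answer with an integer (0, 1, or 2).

Low-ability type: stay at 0 → 93; mimic → 165 − 27.5 × 1.2 = 132. IC fails (93 < 132).
High-ability type: signal → 165 − 5.2 × 1.2 = 158.76; deviate to 0 → 93. IC holds (158.76 ≥ 93).
1 of 2 constraints hold, so this profile is not an equilibrium.

1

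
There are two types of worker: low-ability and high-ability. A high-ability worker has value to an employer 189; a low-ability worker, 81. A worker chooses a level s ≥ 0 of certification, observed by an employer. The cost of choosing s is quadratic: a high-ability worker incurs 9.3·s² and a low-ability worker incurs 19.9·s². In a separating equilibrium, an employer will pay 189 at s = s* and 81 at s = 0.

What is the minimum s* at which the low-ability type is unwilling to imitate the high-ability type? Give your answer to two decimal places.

The low-ability type at s = 0 receives 81; imitating at s* yields 189 − 19.9·s*².
Indifference: 81 = 189 − 19.9·s*², so s*² = (189 − 81) / 19.9 ≈ 5.4271.
s* = √5.4271 ≈ 2.33.

2.33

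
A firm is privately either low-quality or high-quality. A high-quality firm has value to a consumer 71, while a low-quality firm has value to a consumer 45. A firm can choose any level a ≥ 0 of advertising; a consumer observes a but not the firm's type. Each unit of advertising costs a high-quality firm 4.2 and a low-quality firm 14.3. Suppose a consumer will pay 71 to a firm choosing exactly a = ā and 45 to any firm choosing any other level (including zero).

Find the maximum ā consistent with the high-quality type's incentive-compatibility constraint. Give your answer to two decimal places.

Choosing ā yields the high-quality type 71 − 4.2·ā; choosing zero yields 45.
The high-quality type is indifferent at 71 − 4.2·ā = 45, i.e. ā = (71 − 45) / 4.2 ≈ 6.19.
For any ā above 6.19 the high-quality type would rather pool at zero, so separation collapses.

6.19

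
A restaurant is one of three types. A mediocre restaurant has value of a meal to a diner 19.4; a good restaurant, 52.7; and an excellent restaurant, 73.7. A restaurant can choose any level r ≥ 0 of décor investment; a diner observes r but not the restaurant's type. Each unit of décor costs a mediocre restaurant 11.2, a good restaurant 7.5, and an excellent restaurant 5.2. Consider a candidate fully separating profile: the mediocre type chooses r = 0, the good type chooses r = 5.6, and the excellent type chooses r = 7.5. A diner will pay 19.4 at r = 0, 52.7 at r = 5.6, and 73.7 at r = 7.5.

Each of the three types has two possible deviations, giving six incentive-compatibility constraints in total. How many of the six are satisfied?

4

Excellent (own payoff 73.7 − 5.2×7.5 = 34.7): to r=0 gives 19.4 → no gain ✓; to r=5.6 gives 52.7 − 5.2×5.6 = 23.58 → no gain ✓.
Mediocre (own payoff 19.4): to r=5.6 gives 52.7 − 11.2×5.6 = -10.02 → no gain ✓; to r=7.5 gives 73.7 − 11.2×7.5 = -10.3 → no gain ✓.
Good (own payoff 52.7 − 7.5×5.6 = 10.7): to r=0 gives 19.4 → profitable ✗; to r=7.5 gives 73.7 − 7.5×7.5 = 17.45 → profitable ✗.
4 of the 6 constraints hold; not an equilibrium.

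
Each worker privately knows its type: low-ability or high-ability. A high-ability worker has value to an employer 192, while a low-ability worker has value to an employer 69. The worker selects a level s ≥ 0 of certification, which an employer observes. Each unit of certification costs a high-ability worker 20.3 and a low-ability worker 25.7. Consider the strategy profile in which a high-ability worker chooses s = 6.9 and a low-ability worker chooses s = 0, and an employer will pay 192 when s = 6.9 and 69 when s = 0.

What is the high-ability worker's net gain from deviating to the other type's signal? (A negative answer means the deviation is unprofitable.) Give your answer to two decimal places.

17.07

Playing s = 6.9 the high-ability worker receives 192 − 20.3 × 6.9 = 51.93.
Deviating to s = 0 yields 69 instead.
Gain from deviating: 69 − 51.93 = 17.07.
The gain is positive, so the high-ability type's incentive-compatibility constraint is violated — this profile is not a separating equilibrium.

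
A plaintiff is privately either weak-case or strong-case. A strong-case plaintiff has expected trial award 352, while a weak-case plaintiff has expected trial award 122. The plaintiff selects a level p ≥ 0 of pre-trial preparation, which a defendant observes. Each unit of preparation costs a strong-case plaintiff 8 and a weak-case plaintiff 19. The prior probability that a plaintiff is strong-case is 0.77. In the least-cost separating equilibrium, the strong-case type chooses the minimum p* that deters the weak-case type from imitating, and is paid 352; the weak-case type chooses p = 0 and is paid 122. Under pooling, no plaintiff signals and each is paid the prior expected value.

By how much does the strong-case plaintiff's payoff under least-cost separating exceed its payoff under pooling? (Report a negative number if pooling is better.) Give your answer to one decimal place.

-43.9

Least-cost separating signal: p* solves 122 = 352 − 19·p*, so p* = (352 − 122)/19 ≈ 12.1053.
Strong-case type's separating payoff: 352 − 8 × p* = 352 − 8 × (352 − 122)/19 = 352 − 1840/19 ≈ 255.158.
Pooling payoff: 0.77 × 352 + 0.23 × 122 = 299.1.
Difference: 255.158 − 299.1 = -43.942, i.e. -43.9 to one decimal place.
The strong-case type would prefer the pooling outcome.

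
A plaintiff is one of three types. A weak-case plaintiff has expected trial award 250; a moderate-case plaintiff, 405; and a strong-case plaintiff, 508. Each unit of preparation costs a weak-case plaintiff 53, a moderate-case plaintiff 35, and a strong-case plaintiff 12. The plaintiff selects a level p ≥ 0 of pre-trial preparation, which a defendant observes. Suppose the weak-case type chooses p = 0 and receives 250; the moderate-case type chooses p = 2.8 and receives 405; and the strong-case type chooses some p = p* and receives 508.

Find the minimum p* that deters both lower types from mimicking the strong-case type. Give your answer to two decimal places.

Moderate-case type (on-path payoff 405 − 35×2.8 = 307) won't mimic when 307 ≥ 508 − 35·p*, i.e. p* ≥ 5.74.
Weak-case type (on-path payoff 250) won't mimic when 250 ≥ 508 − 53·p*, i.e. p* ≥ 4.87.
Both must hold, so p* = max(4.87, 5.74) = 5.74. The moderate-case type's constraint binds.

5.74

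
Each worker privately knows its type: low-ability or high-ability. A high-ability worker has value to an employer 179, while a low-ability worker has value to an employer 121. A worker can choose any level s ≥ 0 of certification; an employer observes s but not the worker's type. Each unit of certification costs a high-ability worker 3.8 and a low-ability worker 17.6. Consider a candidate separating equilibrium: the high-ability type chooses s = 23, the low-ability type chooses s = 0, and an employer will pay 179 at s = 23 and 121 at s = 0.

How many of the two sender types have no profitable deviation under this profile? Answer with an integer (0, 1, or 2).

1

Low-ability type: stay at 0 → 121; mimic → 179 − 17.6 × 23 = -225.8. IC holds (121 ≥ -225.8).
High-ability type: signal → 179 − 3.8 × 23 = 91.6; deviate to 0 → 121. IC fails (91.6 < 121).
1 of 2 constraints hold, so this profile is not an equilibrium.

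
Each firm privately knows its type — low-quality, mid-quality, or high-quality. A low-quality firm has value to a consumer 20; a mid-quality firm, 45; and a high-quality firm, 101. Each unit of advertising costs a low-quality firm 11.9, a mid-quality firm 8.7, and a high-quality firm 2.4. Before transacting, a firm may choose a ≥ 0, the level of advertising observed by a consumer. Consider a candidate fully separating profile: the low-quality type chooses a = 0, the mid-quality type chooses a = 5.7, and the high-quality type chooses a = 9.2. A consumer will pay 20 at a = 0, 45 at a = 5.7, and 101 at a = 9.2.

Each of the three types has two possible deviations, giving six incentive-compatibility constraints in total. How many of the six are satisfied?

4

Mid-quality (own payoff 45 − 8.7×5.7 = -4.59): to a=0 gives 20 → profitable ✗; to a=9.2 gives 101 − 8.7×9.2 = 20.96 → profitable ✗.
High-quality (own payoff 101 − 2.4×9.2 = 78.92): to a=0 gives 20 → no gain ✓; to a=5.7 gives 45 − 2.4×5.7 = 31.32 → no gain ✓.
Low-quality (own payoff 20): to a=5.7 gives 45 − 11.9×5.7 = -22.83 → no gain ✓; to a=9.2 gives 101 − 11.9×9.2 = -8.48 → no gain ✓.
4 of the 6 constraints hold; not an equilibrium.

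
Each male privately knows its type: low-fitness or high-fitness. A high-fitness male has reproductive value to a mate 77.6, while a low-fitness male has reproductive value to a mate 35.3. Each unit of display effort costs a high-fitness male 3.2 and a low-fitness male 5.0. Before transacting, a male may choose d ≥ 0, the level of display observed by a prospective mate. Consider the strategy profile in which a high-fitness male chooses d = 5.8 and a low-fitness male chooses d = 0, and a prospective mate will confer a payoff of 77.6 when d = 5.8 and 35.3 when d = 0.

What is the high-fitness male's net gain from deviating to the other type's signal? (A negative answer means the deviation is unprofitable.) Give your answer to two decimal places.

-23.74

Playing d = 5.8 the high-fitness male receives 77.6 − 3.2 × 5.8 = 59.04.
Deviating to d = 0 yields 35.3 instead.
Gain from deviating: 35.3 − 59.04 = -23.74.
The gain is negative, so the high-fitness type's incentive-compatibility constraint is satisfied.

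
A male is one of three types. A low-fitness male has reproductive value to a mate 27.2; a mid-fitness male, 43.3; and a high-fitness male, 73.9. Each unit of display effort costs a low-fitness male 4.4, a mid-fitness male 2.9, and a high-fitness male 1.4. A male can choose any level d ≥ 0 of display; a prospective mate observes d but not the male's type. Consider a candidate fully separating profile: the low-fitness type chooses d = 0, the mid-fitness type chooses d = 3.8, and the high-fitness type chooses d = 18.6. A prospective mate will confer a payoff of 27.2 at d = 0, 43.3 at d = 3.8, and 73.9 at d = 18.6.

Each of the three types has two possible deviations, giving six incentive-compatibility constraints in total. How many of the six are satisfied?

Low-fitness (own payoff 27.2): to d=3.8 gives 43.3 − 4.4×3.8 = 26.58 → no gain ✓; to d=18.6 gives 73.9 − 4.4×18.6 = -7.94 → no gain ✓.
High-fitness (own payoff 73.9 − 1.4×18.6 = 47.86): to d=0 gives 27.2 → no gain ✓; to d=3.8 gives 43.3 − 1.4×3.8 = 37.98 → no gain ✓.
Mid-fitness (own payoff 43.3 − 2.9×3.8 = 32.28): to d=0 gives 27.2 → no gain ✓; to d=18.6 gives 73.9 − 2.9×18.6 = 19.96 → no gain ✓.
6 of the 6 constraints hold; this profile is a separating equilibrium.

6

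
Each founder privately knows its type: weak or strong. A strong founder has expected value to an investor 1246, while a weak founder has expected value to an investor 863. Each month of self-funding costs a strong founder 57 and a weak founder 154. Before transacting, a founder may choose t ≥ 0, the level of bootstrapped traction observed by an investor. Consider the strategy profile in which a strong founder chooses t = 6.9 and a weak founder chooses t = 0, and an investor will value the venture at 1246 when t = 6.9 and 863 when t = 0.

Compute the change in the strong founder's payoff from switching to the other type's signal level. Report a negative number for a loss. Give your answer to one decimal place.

10.3

Playing t = 6.9 the strong founder receives 1246 − 57 × 6.9 = 852.7.
Deviating to t = 0 yields 863 instead.
Gain from deviating: 863 − 852.7 = 10.3.
The gain is positive, so the strong type's incentive-compatibility constraint is violated — this profile is not a separating equilibrium.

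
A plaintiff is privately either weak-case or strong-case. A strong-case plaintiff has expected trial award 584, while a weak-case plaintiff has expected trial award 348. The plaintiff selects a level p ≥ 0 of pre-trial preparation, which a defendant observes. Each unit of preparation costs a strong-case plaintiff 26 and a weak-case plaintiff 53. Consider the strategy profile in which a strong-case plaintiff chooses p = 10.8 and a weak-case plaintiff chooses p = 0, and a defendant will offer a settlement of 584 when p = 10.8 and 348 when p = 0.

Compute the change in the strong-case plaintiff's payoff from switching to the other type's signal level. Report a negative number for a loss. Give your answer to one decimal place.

44.8

Playing p = 10.8 the strong-case plaintiff receives 584 − 26 × 10.8 = 303.2.
Deviating to p = 0 yields 348 instead.
Gain from deviating: 348 − 303.2 = 44.8.
The gain is positive, so the strong-case type's incentive-compatibility constraint is violated — this profile is not a separating equilibrium.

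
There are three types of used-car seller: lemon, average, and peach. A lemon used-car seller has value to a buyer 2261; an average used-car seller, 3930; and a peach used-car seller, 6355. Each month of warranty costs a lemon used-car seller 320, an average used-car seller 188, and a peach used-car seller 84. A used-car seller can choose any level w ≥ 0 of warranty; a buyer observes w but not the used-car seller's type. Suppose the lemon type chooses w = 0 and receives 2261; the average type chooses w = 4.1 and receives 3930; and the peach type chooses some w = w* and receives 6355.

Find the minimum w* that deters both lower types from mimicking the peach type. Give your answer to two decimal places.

17.00

Average type (on-path payoff 3930 − 188×4.1 = 3159.2) won't mimic when 3159.2 ≥ 6355 − 188·w*, i.e. w* ≥ 17.00.
Lemon type (on-path payoff 2261) won't mimic when 2261 ≥ 6355 − 320·w*, i.e. w* ≥ 12.79.
Both must hold, so w* = max(12.79, 17.00) = 17.00. The average type's constraint binds.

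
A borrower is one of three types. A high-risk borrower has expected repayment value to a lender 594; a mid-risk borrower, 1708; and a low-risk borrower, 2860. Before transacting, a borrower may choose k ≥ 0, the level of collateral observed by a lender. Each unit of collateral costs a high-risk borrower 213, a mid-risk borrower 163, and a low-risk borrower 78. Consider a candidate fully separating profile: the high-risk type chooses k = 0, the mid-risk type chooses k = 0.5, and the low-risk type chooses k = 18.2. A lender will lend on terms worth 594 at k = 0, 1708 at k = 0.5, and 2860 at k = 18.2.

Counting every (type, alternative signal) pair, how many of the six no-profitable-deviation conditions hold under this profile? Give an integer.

4

Mid-risk (own payoff 1708 − 163×0.5 = 1626.5): to k=0 gives 594 → no gain ✓; to k=18.2 gives 2860 − 163×18.2 = -106.6 → no gain ✓.
Low-risk (own payoff 2860 − 78×18.2 = 1440.4): to k=0 gives 594 → no gain ✓; to k=0.5 gives 1708 − 78×0.5 = 1669 → profitable ✗.
High-risk (own payoff 594): to k=0.5 gives 1708 − 213×0.5 = 1601.5 → profitable ✗; to k=18.2 gives 2860 − 213×18.2 = -1016.6 → no gain ✓.
4 of the 6 constraints hold; not an equilibrium.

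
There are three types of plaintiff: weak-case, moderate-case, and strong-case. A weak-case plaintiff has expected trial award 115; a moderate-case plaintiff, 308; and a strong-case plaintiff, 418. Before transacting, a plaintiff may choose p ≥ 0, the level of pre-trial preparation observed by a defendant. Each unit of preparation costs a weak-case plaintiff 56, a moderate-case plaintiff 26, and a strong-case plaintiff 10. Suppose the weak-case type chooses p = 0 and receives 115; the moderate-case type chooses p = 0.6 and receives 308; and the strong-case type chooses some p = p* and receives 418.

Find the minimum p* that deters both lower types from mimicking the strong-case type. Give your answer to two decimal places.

Moderate-case type (on-path payoff 308 − 26×0.6 = 292.4) won't mimic when 292.4 ≥ 418 − 26·p*, i.e. p* ≥ 4.83.
Weak-case type (on-path payoff 115) won't mimic when 115 ≥ 418 − 56·p*, i.e. p* ≥ 5.41.
Both must hold, so p* = max(5.41, 4.83) = 5.41. The weak-case type's constraint binds.

5.41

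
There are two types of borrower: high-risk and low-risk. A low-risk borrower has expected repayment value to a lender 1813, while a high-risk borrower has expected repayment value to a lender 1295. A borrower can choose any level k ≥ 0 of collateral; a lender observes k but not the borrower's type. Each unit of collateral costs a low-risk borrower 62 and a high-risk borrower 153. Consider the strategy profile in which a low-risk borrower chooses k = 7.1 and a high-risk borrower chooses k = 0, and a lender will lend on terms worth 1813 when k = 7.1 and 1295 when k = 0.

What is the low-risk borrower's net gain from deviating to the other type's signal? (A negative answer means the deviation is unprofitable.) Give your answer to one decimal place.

Playing k = 7.1 the low-risk borrower receives 1813 − 62 × 7.1 = 1372.8.
Deviating to k = 0 yields 1295 instead.
Gain from deviating: 1295 − 1372.8 = -77.8.
The gain is negative, so the low-risk type's incentive-compatibility constraint is satisfied.

-77.8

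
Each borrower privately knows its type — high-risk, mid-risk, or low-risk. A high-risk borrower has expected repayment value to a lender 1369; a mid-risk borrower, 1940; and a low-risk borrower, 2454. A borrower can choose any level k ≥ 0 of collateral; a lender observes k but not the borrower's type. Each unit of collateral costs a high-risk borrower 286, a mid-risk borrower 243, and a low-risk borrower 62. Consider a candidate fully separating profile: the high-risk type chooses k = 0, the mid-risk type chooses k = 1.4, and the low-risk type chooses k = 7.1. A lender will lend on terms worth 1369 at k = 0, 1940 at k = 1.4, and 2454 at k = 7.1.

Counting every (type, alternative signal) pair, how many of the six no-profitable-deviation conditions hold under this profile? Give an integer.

5

Mid-risk (own payoff 1940 − 243×1.4 = 1599.8): to k=0 gives 1369 → no gain ✓; to k=7.1 gives 2454 − 243×7.1 = 728.7 → no gain ✓.
High-risk (own payoff 1369): to k=1.4 gives 1940 − 286×1.4 = 1539.6 → profitable ✗; to k=7.1 gives 2454 − 286×7.1 = 423.4 → no gain ✓.
Low-risk (own payoff 2454 − 62×7.1 = 2013.8): to k=0 gives 1369 → no gain ✓; to k=1.4 gives 1940 − 62×1.4 = 1853.2 → no gain ✓.
5 of the 6 constraints hold; not an equilibrium.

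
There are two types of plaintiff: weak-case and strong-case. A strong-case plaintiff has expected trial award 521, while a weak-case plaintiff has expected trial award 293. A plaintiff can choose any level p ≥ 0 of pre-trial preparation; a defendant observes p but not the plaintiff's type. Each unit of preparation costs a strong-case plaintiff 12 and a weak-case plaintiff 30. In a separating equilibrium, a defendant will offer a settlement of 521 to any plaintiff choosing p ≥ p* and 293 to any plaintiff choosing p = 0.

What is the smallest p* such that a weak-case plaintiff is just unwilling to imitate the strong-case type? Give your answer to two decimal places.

7.60

A weak-case plaintiff choosing p = 0 receives 293.
Imitating at p* instead would pay 521 at cost 30·p*, netting 521 − 30·p*.
Indifference: 293 = 521 − 30·p*, so p* = (521 − 293) / 30 = 7.60.
This is the weak-case type's binding incentive-compatibility constraint; any p ≥ 7.60 sustains separation on that side.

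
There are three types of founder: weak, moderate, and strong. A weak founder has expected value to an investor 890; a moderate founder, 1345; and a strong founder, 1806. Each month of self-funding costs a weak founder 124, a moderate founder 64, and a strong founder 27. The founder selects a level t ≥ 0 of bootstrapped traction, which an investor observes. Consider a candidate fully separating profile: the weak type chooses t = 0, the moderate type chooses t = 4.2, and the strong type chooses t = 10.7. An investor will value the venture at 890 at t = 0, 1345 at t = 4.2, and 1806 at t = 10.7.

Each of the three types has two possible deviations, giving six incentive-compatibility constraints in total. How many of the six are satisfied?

Moderate (own payoff 1345 − 64×4.2 = 1076.2): to t=0 gives 890 → no gain ✓; to t=10.7 gives 1806 − 64×10.7 = 1121.2 → profitable ✗.
Weak (own payoff 890): to t=4.2 gives 1345 − 124×4.2 = 824.2 → no gain ✓; to t=10.7 gives 1806 − 124×10.7 = 479.2 → no gain ✓.
Strong (own payoff 1806 − 27×10.7 = 1517.1): to t=0 gives 890 → no gain ✓; to t=4.2 gives 1345 − 27×4.2 = 1231.6 → no gain ✓.
5 of the 6 constraints hold; not an equilibrium.

5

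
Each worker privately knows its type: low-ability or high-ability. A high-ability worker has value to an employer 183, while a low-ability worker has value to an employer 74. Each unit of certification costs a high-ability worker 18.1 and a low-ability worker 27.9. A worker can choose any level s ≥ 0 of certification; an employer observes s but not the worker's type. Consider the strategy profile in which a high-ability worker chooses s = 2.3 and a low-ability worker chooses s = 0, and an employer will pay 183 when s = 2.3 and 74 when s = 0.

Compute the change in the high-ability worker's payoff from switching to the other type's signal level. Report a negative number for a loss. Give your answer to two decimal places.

Playing s = 2.3 the high-ability worker receives 183 − 18.1 × 2.3 = 141.37.
Deviating to s = 0 yields 74 instead.
Gain from deviating: 74 − 141.37 = -67.37.
The gain is negative, so the high-ability type's incentive-compatibility constraint is satisfied.

-67.37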